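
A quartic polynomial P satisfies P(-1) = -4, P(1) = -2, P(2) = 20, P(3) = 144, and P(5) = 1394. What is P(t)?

P(t) = 3t^4 - 4t^3 + 5t - 6

Using the Lagrange interpolation formula with nodes -1, 1, 2, 3, 5:
  L_0(t) = (t - 1)(t - 2)(t - 3)(t - 5) / 144
  L_1(t) = (t + 1)(t - 2)(t - 3)(t - 5) / -16
  L_2(t) = (t + 1)(t - 1)(t - 3)(t - 5) / 9
  L_3(t) = (t + 1)(t - 1)(t - 2)(t - 5) / -16
  L_4(t) = (t + 1)(t - 1)(t - 2)(t - 3) / 144
Then P(t) = -4·L_0(t) - 2·L_1(t) + 20·L_2(t) + 144·L_3(t) + 1394·L_4(t).
Expanding and collecting terms gives P(t) = 3t^4 - 4t^3 + 5t - 6.
Check: P(-1) = -4. ✓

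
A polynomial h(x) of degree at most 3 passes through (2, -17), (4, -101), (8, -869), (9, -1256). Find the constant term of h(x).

-5

Write h(x) = ax^3 + bx^2 + cx + d. Substituting each data point gives a linear system:
  8a + 4b + 2c + d = -17
  64a + 16b + 4c + d = -101
  512a + 64b + 8c + d = -869
  729a + 81b + 9c + d = -1256
Solving the system yields a = -2, b = 3, c = -4, d = -5.
So h(x) = -2x^3 + 3x^2 - 4x - 5.
The constant term is -5.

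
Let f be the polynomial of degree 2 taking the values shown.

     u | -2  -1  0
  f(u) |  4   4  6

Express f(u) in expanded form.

f(u) = u^2 + 3u + 6

Write f(u) = au^2 + bu + c. Substituting each data point gives a linear system:
  4a - 2b + c = 4
  a - b + c = 4
  c = 6
Solving the system yields a = 1, b = 3, c = 6.
So f(u) = u² + 3u + 6.
Check: f(-1) = 4. ✓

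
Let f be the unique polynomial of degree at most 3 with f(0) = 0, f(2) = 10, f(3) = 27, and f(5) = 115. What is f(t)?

f(t) = t^3 - t^2 + 3t

Write f(t) = at^3 + bt^2 + ct + d. Substituting each data point gives a linear system:
  d = 0
  8a + 4b + 2c + d = 10
  27a + 9b + 3c + d = 27
  125a + 25b + 5c + d = 115
Solving the system yields a = 1, b = -1, c = 3, d = 0.
So f(t) = t^3 - t^2 + 3t.
Check: f(2) = 10. ✓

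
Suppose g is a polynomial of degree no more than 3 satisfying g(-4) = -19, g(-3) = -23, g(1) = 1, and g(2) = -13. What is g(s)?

g(s) = -s^3 - 4s^2 + 5s + 1

Write g(s) = as^3 + bs^2 + cs + d. Substituting each data point gives a linear system:
  -64a + 16b - 4c + d = -19
  -27a + 9b - 3c + d = -23
  a + b + c + d = 1
  8a + 4b + 2c + d = -13
Solving the system yields a = -1, b = -4, c = 5, d = 1.
So g(s) = -s^3 - 4s^2 + 5s + 1.
Check: g(2) = -13. ✓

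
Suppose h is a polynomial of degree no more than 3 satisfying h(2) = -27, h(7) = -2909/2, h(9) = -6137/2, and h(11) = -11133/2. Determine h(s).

Write h(s) = as^3 + bs^2 + cs + d. Substituting each data point gives a linear system:
  8a + 4b + 2c + d = -27
  343a + 49b + 7c + d = -2909/2
  729a + 81b + 9c + d = -6137/2
  1331a + 121b + 11c + d = -11133/2
Solving the system yields a = -4, b = -5/2, c = 5, d = 5.
So h(s) = -4s^3 - (5/2)s^2 + 5s + 5.
Check: h(7) = -2909/2. ✓

h(s) = -4s^3 - (5/2)s^2 + 5s + 5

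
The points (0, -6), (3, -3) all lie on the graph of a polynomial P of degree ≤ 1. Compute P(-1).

Write P(n) = an + b. Substituting each data point gives a linear system:
  b = -6
  3a + b = -3
Solving the system yields a = 1, b = -6.
So P(n) = n - 6.
Then P(-1) = -7.

-7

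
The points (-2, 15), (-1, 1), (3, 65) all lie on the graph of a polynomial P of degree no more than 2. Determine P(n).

Write P(n) = an^2 + bn + c. Substituting each data point gives a linear system:
  4a - 2b + c = 15
  a - b + c = 1
  9a + 3b + c = 65
Solving the system yields a = 6, b = 4, c = -1.
So P(n) = 6n^2 + 4n - 1.
Check: P(3) = 65. ✓

P(n) = 6n^2 + 4n - 1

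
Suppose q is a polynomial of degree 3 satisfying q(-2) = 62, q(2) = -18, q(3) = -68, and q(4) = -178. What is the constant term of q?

-2

Write q(u) = au^3 + bu^2 + cu + d. Substituting each data point gives a linear system:
  -8a + 4b - 2c + d = 62
  8a + 4b + 2c + d = -18
  27a + 9b + 3c + d = -68
  64a + 16b + 4c + d = -178
Solving the system yields a = -4, b = 6, c = -4, d = -2.
So q(u) = -4u^3 + 6u^2 - 4u - 2.
The constant term is -2.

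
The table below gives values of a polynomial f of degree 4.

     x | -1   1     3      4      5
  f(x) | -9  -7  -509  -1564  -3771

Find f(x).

f(x) = -6x^4 + x^3 - 6x^2 + 4

Using the Lagrange interpolation formula with nodes -1, 1, 3, 4, 5:
  L_0(x) = (x - 1)(x - 3)(x - 4)(x - 5) / 240
  L_1(x) = (x + 1)(x - 3)(x - 4)(x - 5) / -48
  L_2(x) = (x + 1)(x - 1)(x - 4)(x - 5) / 16
  L_3(x) = (x + 1)(x - 1)(x - 3)(x - 5) / -15
  L_4(x) = (x + 1)(x - 1)(x - 3)(x - 4) / 48
Then f(x) = -9·L_0(x) - 7·L_1(x) - 509·L_2(x) - 1564·L_3(x) - 3771·L_4(x).
Expanding and collecting terms gives f(x) = -6x^4 + x^3 - 6x^2 + 4.
Check: f(3) = -509. ✓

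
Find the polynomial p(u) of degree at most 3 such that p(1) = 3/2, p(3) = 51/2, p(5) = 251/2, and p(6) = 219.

Write p(u) = au^3 + bu^2 + cu + d. Substituting each data point gives a linear system:
  a + b + c + d = 3/2
  27a + 9b + 3c + d = 51/2
  125a + 25b + 5c + d = 251/2
  216a + 36b + 6c + d = 219
Solving the system yields a = 1, b = 1/2, c = -3, d = 3.
So p(u) = u^3 + (1/2)u^2 - 3u + 3.
Check: p(5) = 251/2. ✓

p(u) = u^3 + (1/2)u^2 - 3u + 3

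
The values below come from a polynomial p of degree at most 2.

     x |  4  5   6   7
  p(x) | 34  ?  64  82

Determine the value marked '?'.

48

The 3 known points determine the degree-2 polynomial uniquely.
Write p(x) = ax^2 + bx + c. Substituting each data point gives a linear system:
  16a + 4b + c = 34
  36a + 6b + c = 64
  49a + 7b + c = 82
Solving the system yields a = 1, b = 5, c = -2.
So p(x) = x^2 + 5x - 2.
Then p(5) = 48.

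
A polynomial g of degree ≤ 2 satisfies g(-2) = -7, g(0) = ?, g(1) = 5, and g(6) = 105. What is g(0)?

The 3 known points determine the degree-2 polynomial uniquely.
Write g(t) = at^2 + bt + c. Substituting each data point gives a linear system:
  4a - 2b + c = -7
  a + b + c = 5
  36a + 6b + c = 105
Solving the system yields a = 2, b = 6, c = -3.
So g(t) = 2t^2 + 6t - 3.
Then g(0) = -3.

-3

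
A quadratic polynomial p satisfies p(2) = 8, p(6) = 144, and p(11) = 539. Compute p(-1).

11

Write p(n) = an^2 + bn + c. Substituting each data point gives a linear system:
  4a + 2b + c = 8
  36a + 6b + c = 144
  121a + 11b + c = 539
Solving the system yields a = 5, b = -6, c = 0.
So p(n) = 5n^2 - 6n.
Then p(-1) = 11.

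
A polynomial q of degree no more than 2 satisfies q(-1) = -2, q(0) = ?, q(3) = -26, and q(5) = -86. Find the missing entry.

The 3 known points determine the degree-2 polynomial uniquely.
Write q(n) = an^2 + bn + c. Substituting each data point gives a linear system:
  a - b + c = -2
  9a + 3b + c = -26
  25a + 5b + c = -86
Solving the system yields a = -4, b = 2, c = 4.
So q(n) = -4n^2 + 2n + 4.
Then q(0) = 4.

4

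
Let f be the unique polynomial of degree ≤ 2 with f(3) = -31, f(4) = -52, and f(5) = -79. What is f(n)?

f(n) = -3n^2 - 4

Using the Lagrange interpolation formula with nodes 3, 4, 5:
  L_0(n) = (n - 4)(n - 5) / 2
  L_1(n) = (n - 3)(n - 5) / -1
  L_2(n) = (n - 3)(n - 4) / 2
Then f(n) = -31·L_0(n) - 52·L_1(n) - 79·L_2(n).
Expanding and collecting terms gives f(n) = -3n^2 - 4.
Check: f(3) = -31. ✓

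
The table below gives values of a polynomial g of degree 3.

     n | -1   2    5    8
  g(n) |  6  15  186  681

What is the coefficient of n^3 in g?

Write g(n) = an^3 + bn^2 + cn + d. Substituting each data point gives a linear system:
  -a + b - c + d = 6
  8a + 4b + 2c + d = 15
  125a + 25b + 5c + d = 186
  512a + 64b + 8c + d = 681
Solving the system yields a = 1, b = 3, c = -3, d = 1.
So g(n) = n^3 + 3n^2 - 3n + 1.
The leading coefficient is 1.

1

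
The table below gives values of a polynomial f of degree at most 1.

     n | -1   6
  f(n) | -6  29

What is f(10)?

Write f(n) = an + b. Substituting each data point gives a linear system:
  -a + b = -6
  6a + b = 29
Solving the system yields a = 5, b = -1.
So f(n) = 5n - 1.
Then f(10) = 49.

49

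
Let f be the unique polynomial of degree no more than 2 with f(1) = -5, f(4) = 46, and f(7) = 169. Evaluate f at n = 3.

Write f(n) = an^2 + bn + c. Substituting each data point gives a linear system:
  a + b + c = -5
  16a + 4b + c = 46
  49a + 7b + c = 169
Solving the system yields a = 4, b = -3, c = -6.
So f(n) = 4n^2 - 3n - 6.
Then f(3) = 21.

21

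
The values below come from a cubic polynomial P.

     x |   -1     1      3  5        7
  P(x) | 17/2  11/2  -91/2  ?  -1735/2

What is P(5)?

On equispaced nodes a degree-3 polynomial has vanishing fourth forward difference, so
  P(-1) - 4·P(1) + 6·P(3) - 4·P(5) + P(7) = 0.
Substituting the known values and solving for P(5):
  -4·P(5) = 1154
  P(5) = -577/2.

-577/2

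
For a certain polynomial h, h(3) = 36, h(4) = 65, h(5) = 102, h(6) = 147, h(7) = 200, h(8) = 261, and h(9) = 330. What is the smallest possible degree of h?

Forward differences of the values at s = 3, 4, 5, 6, 7, 8, 9:
  h  : 36  65  102  147  200  261  330
  Δ  : 29  37  45  53  61  69
  Δ^2: 8  8  8  8  8
  Δ^3: 0  0  0  0
  Δ^4: 0  0  0
  Δ^5: 0  0
  Δ^6: 0
The second differences are constant (8) and nonzero, while all higher differences vanish, so the minimal degree is 2.

2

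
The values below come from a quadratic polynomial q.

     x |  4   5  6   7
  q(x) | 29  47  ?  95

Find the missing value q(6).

69

The 3 known points determine the degree-2 polynomial uniquely.
Write q(x) = ax^2 + bx + c. Substituting each data point gives a linear system:
  16a + 4b + c = 29
  25a + 5b + c = 47
  49a + 7b + c = 95
Solving the system yields a = 2, b = 0, c = -3.
So q(x) = 2x² - 3.
Then q(6) = 69.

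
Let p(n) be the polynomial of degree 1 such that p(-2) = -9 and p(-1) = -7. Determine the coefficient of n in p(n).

2

Write p(n) = an + b. Substituting each data point gives a linear system:
  -2a + b = -9
  -a + b = -7
Solving the system yields a = 2, b = -5.
So p(n) = 2n - 5.
The leading coefficient is 2.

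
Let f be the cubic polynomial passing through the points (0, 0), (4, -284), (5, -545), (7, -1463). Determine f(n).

f(n) = -4n^3 - 2n^2 + n

Write f(n) = an^3 + bn^2 + cn + d. Substituting each data point gives a linear system:
  d = 0
  64a + 16b + 4c + d = -284
  125a + 25b + 5c + d = -545
  343a + 49b + 7c + d = -1463
Solving the system yields a = -4, b = -2, c = 1, d = 0.
So f(n) = -4n³ - 2n² + n.
Check: f(0) = 0. ✓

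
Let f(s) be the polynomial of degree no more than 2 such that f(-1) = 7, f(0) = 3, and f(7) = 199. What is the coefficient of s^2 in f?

4

Write f(s) = as^2 + bs + c. Substituting each data point gives a linear system:
  a - b + c = 7
  c = 3
  49a + 7b + c = 199
Solving the system yields a = 4, b = 0, c = 3.
So f(s) = 4s^2 + 3.
The leading coefficient is 4.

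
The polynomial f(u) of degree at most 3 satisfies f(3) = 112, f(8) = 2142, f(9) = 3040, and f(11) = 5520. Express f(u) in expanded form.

Write f(u) = au^3 + bu^2 + cu + d. Substituting each data point gives a linear system:
  27a + 9b + 3c + d = 112
  512a + 64b + 8c + d = 2142
  729a + 81b + 9c + d = 3040
  1331a + 121b + 11c + d = 5520
Solving the system yields a = 4, b = 2, c = -4, d = -2.
So f(u) = 4u^3 + 2u^2 - 4u - 2.
Check: f(11) = 5520. ✓

f(u) = 4u^3 + 2u^2 - 4u - 2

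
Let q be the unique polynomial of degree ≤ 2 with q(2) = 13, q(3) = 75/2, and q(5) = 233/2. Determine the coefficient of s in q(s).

Write q(s) = as^2 + bs + c. Substituting each data point gives a linear system:
  4a + 2b + c = 13
  9a + 3b + c = 75/2
  25a + 5b + c = 233/2
Solving the system yields a = 5, b = -1/2, c = -6.
So q(s) = 5s^2 - (1/2)s - 6.
The coefficient of s is -1/2.

-1/2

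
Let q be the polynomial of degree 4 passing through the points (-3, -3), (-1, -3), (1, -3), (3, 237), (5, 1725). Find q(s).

q(s) = 2s^4 + 5s^3 - 5s^2 - 5s

Using the Lagrange interpolation formula with nodes -3, -1, 1, 3, 5:
  L_0(s) = (s + 1)(s - 1)(s - 3)(s - 5) / 384
  L_1(s) = (s + 3)(s - 1)(s - 3)(s - 5) / -96
  L_2(s) = (s + 3)(s + 1)(s - 3)(s - 5) / 64
  L_3(s) = (s + 3)(s + 1)(s - 1)(s - 5) / -96
  L_4(s) = (s + 3)(s + 1)(s - 1)(s - 3) / 384
Then q(s) = -3·L_0(s) - 3·L_1(s) - 3·L_2(s) + 237·L_3(s) + 1725·L_4(s).
Expanding and collecting terms gives q(s) = 2s⁴ + 5s³ - 5s² - 5s.
Check: q(5) = 1725. ✓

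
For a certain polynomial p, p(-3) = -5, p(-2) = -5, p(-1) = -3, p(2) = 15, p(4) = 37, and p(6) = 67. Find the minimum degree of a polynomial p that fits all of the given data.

2

Divided differences on the nodes -3, -2, -1, 2, 4, 6:
  order 0: -5  -5  -3  15  37  67
  order 1: 0  2  6  11  15
  order 2: 1  1  1  1
  order 3: 0  0  0
  order 4: 0  0
  order 5: 0
The order-2 divided differences are all 1 (nonzero) and every higher order vanishes, so the data lies on a polynomial of degree exactly 2.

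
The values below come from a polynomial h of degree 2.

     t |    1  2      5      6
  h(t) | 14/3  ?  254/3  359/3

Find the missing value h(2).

47/3

The 3 known points determine the degree-2 polynomial uniquely.
Write h(t) = at^2 + bt + c. Substituting each data point gives a linear system:
  a + b + c = 14/3
  25a + 5b + c = 254/3
  36a + 6b + c = 359/3
Solving the system yields a = 3, b = 2, c = -1/3.
So h(t) = 3t^2 + 2t - 1/3.
Then h(2) = 47/3.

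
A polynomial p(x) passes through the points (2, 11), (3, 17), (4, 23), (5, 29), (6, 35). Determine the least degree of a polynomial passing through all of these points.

1

Forward differences of the values at x = 2, 3, 4, 5, 6:
  p  : 11  17  23  29  35
  Δ  : 6  6  6  6
  Δ^2: 0  0  0
  Δ^3: 0  0
  Δ^4: 0
The first differences are constant (6) and nonzero, while all higher differences vanish, so the minimal degree is 1.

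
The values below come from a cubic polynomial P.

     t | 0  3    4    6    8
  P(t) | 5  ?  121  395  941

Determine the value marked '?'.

The 4 known points determine the degree-3 polynomial uniquely.
Write P(t) = at^3 + bt^2 + ct + d. Substituting each data point gives a linear system:
  d = 5
  64a + 16b + 4c + d = 121
  216a + 36b + 6c + d = 395
  512a + 64b + 8c + d = 941
Solving the system yields a = 2, b = -2, c = 5, d = 5.
So P(t) = 2t^3 - 2t^2 + 5t + 5.
Then P(3) = 56.

56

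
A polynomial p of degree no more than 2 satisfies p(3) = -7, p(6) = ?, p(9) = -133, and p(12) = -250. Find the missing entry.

-52

On equispaced nodes a degree-2 polynomial has vanishing third forward difference, so
  - p(3) + 3·p(6) - 3·p(9) + p(12) = 0.
Substituting the known values and solving for p(6):
  3·p(6) = -156
  p(6) = -52.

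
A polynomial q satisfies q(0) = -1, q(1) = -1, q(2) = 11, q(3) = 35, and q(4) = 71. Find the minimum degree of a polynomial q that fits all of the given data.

Forward differences of the values at n = 0, 1, 2, 3, 4:
  q  : -1  -1  11  35  71
  Δ  : 0  12  24  36
  Δ^2: 12  12  12
  Δ^3: 0  0
  Δ^4: 0
The second differences are constant (12) and nonzero, while all higher differences vanish, so the minimal degree is 2.

2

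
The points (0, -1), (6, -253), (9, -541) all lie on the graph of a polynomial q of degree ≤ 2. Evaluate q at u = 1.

Write q(u) = au^2 + bu + c. Substituting each data point gives a linear system:
  c = -1
  36a + 6b + c = -253
  81a + 9b + c = -541
Solving the system yields a = -6, b = -6, c = -1.
So q(u) = -6u^2 - 6u - 1.
Then q(1) = -13.

-13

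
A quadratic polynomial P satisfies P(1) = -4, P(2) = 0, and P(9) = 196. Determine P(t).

P(t) = 3t^2 - 5t - 2

Write P(t) = at^2 + bt + c. Substituting each data point gives a linear system:
  a + b + c = -4
  4a + 2b + c = 0
  81a + 9b + c = 196
Solving the system yields a = 3, b = -5, c = -2.
So P(t) = 3t^2 - 5t - 2.
Check: P(1) = -4. ✓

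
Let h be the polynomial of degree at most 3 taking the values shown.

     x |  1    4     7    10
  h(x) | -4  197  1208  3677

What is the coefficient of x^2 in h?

Write h(x) = ax^3 + bx^2 + cx + d. Substituting each data point gives a linear system:
  a + b + c + d = -4
  64a + 16b + 4c + d = 197
  343a + 49b + 7c + d = 1208
  1000a + 100b + 10c + d = 3677
Solving the system yields a = 4, b = -3, c = -2, d = -3.
So h(x) = 4x³ - 3x² - 2x - 3.
The coefficient of x^2 is -3.

-3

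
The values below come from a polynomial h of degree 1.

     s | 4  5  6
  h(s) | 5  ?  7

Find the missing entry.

On equispaced nodes a degree-1 polynomial has vanishing second forward difference, so
  h(4) - 2·h(5) + h(6) = 0.
Substituting the known values and solving for h(5):
  -2·h(5) = -12
  h(5) = 6.

6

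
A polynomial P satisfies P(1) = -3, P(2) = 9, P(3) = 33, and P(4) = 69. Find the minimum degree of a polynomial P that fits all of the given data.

Forward differences of the values at u = 1, 2, 3, 4:
  P  : -3  9  33  69
  Δ  : 12  24  36
  Δ^2: 12  12
  Δ^3: 0
The second differences are constant (12) and nonzero, while all higher differences vanish, so the minimal degree is 2.

2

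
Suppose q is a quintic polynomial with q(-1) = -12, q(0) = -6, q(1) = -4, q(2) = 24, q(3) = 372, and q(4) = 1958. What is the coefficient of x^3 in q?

Write q(x) = ax^5 + bx^4 + cx^3 + dx^2 + ex + k. Substituting each data point gives a linear system:
  -a + b - c + d - e + k = -12
  k = -6
  a + b + c + d + e + k = -4
  32a + 16b + 8c + 4d + 2e + k = 24
  243a + 81b + 27c + 9d + 3e + k = 372
  1024a + 256b + 64c + 16d + 4e + k = 1958
Solving the system yields a = 3, b = -4, c = -2, d = 2, e = 3, k = -6.
So q(x) = 3x⁵ - 4x⁴ - 2x³ + 2x² + 3x - 6.
The coefficient of x^3 is -2.

-2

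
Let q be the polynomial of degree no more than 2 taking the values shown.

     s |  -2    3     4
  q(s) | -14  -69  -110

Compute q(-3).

-33

Using the Lagrange interpolation formula with nodes -2, 3, 4:
  L_0(s) = (s - 3)(s - 4) / 30
  L_1(s) = (s + 2)(s - 4) / -5
  L_2(s) = (s + 2)(s - 3) / 6
Then q(s) = -14·L_0(s) - 69·L_1(s) - 110·L_2(s).
Expanding and collecting terms gives q(s) = -5s^2 - 6s - 6.
Evaluating at s = -3: q(-3) = -33.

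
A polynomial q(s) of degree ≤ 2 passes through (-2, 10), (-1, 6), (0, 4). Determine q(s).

q(s) = s^2 - s + 4

Using the Lagrange interpolation formula with nodes -2, -1, 0:
  L_0(s) = (s + 1)s / 2
  L_1(s) = (s + 2)s / -1
  L_2(s) = (s + 2)(s + 1) / 2
Then q(s) = 10·L_0(s) + 6·L_1(s) + 4·L_2(s).
Expanding and collecting terms gives q(s) = s^2 - s + 4.
Check: q(-1) = 6. ✓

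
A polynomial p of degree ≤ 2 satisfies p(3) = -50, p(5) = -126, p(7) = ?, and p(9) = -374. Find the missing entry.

The 3 known points determine the degree-2 polynomial uniquely.
Write p(u) = au^2 + bu + c. Substituting each data point gives a linear system:
  9a + 3b + c = -50
  25a + 5b + c = -126
  81a + 9b + c = -374
Solving the system yields a = -4, b = -6, c = 4.
So p(u) = -4u^2 - 6u + 4.
Then p(7) = -234.

-234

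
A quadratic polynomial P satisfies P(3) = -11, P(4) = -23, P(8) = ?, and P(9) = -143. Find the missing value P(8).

-111

The 3 known points determine the degree-2 polynomial uniquely.
Write P(u) = au^2 + bu + c. Substituting each data point gives a linear system:
  9a + 3b + c = -11
  16a + 4b + c = -23
  81a + 9b + c = -143
Solving the system yields a = -2, b = 2, c = 1.
So P(u) = -2u² + 2u + 1.
Then P(8) = -111.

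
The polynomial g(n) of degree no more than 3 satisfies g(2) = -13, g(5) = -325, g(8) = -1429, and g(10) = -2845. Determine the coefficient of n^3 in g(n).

Write g(n) = an^3 + bn^2 + cn + d. Substituting each data point gives a linear system:
  8a + 4b + 2c + d = -13
  125a + 25b + 5c + d = -325
  512a + 64b + 8c + d = -1429
  1000a + 100b + 10c + d = -2845
Solving the system yields a = -3, b = 1, c = 6, d = -5.
So g(n) = -3n^3 + n^2 + 6n - 5.
The leading coefficient is -3.

-3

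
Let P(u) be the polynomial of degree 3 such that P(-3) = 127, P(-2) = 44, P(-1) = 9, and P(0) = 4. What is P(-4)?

276

Write P(u) = au^3 + bu^2 + cu + d. Substituting each data point gives a linear system:
  -27a + 9b - 3c + d = 127
  -8a + 4b - 2c + d = 44
  -a + b - c + d = 9
  d = 4
Solving the system yields a = -3, b = 6, c = 4, d = 4.
So P(u) = -3u³ + 6u² + 4u + 4.
Then P(-4) = 276.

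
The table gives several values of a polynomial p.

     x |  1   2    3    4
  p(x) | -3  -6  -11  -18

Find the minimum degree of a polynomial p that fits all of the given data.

2

Forward differences of the values at x = 1, 2, 3, 4:
  p  : -3  -6  -11  -18
  Δ  : -3  -5  -7
  Δ^2: -2  -2
  Δ^3: 0
The second differences are constant (-2) and nonzero, while all higher differences vanish, so the minimal degree is 2.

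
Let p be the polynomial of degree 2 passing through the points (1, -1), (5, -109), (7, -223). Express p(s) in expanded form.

Write p(s) = as^2 + bs + c. Substituting each data point gives a linear system:
  a + b + c = -1
  25a + 5b + c = -109
  49a + 7b + c = -223
Solving the system yields a = -5, b = 3, c = 1.
So p(s) = -5s^2 + 3s + 1.
Check: p(7) = -223. ✓

p(s) = -5s^2 + 3s + 1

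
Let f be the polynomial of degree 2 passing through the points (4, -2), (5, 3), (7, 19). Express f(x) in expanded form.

Write f(x) = ax^2 + bx + c. Substituting each data point gives a linear system:
  16a + 4b + c = -2
  25a + 5b + c = 3
  49a + 7b + c = 19
Solving the system yields a = 1, b = -4, c = -2.
So f(x) = x² - 4x - 2.
Check: f(7) = 19. ✓

f(x) = x^2 - 4x - 2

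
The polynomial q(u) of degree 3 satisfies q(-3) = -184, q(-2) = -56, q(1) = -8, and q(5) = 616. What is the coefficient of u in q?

Write q(u) = au^3 + bu^2 + cu + d. Substituting each data point gives a linear system:
  -27a + 9b - 3c + d = -184
  -8a + 4b - 2c + d = -56
  a + b + c + d = -8
  125a + 25b + 5c + d = 616
Solving the system yields a = 6, b = -4, c = -6, d = -4.
So q(u) = 6u³ - 4u² - 6u - 4.
The coefficient of u is -6.

-6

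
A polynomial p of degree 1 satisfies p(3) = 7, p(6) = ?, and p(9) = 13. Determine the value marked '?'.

The 2 known points determine the degree-1 polynomial uniquely.
Write p(s) = as + b. Substituting each data point gives a linear system:
  3a + b = 7
  9a + b = 13
Solving the system yields a = 1, b = 4.
So p(s) = s + 4.
Then p(6) = 10.

10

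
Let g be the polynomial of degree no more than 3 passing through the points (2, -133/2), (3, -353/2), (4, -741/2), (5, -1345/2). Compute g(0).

Forward differences of the values at n = 2, 3, 4, 5:
  g  : -133/2  -353/2  -741/2  -1345/2
  Δ  : -110  -194  -302
  Δ^2: -84  -108
  Δ^3: -24
The third differences are constant, confirming degree 3.
Interpolating (Newton forward form) and evaluating at n = 0 gives g(0) = -5/2.

-5/2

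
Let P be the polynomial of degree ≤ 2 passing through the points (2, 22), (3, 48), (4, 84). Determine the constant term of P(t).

0

Write P(t) = at^2 + bt + c. Substituting each data point gives a linear system:
  4a + 2b + c = 22
  9a + 3b + c = 48
  16a + 4b + c = 84
Solving the system yields a = 5, b = 1, c = 0.
So P(t) = 5t^2 + t.
The constant term is 0.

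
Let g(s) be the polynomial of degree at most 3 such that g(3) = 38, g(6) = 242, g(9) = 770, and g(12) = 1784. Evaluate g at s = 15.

Forward differences of the values at s = 3, 6, 9, 12:
  g  : 38  242  770  1784
  Δ  : 204  528  1014
  Δ^2: 324  486
  Δ^3: 162
The third differences are constant, confirming degree 3.
Interpolating (Newton forward form) and evaluating at s = 15 gives g(15) = 3446.

3446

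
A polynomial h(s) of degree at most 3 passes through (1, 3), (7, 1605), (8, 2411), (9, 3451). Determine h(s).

h(s) = 5s^3 - 3s^2 + 6s - 5

Using the Lagrange interpolation formula with nodes 1, 7, 8, 9:
  L_0(s) = (s - 7)(s - 8)(s - 9) / -336
  L_1(s) = (s - 1)(s - 8)(s - 9) / 12
  L_2(s) = (s - 1)(s - 7)(s - 9) / -7
  L_3(s) = (s - 1)(s - 7)(s - 8) / 16
Then h(s) = 3·L_0(s) + 1605·L_1(s) + 2411·L_2(s) + 3451·L_3(s).
Expanding and collecting terms gives h(s) = 5s^3 - 3s^2 + 6s - 5.
Check: h(1) = 3. ✓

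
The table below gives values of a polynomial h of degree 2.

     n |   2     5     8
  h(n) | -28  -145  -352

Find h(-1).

-1

Forward differences of the values at n = 2, 5, 8:
  h  : -28  -145  -352
  Δ  : -117  -207
  Δ^2: -90
The second differences are constant, confirming degree 2.
Interpolating (Newton forward form) and evaluating at n = -1 gives h(-1) = -1.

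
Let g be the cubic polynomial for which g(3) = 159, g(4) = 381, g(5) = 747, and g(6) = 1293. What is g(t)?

Write g(t) = at^3 + bt^2 + ct + d. Substituting each data point gives a linear system:
  27a + 9b + 3c + d = 159
  64a + 16b + 4c + d = 381
  125a + 25b + 5c + d = 747
  216a + 36b + 6c + d = 1293
Solving the system yields a = 6, b = 0, c = 0, d = -3.
So g(t) = 6t³ - 3.
Check: g(6) = 1293. ✓

g(t) = 6t^3 - 3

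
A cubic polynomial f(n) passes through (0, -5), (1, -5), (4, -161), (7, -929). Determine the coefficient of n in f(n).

Write f(n) = an^3 + bn^2 + cn + d. Substituting each data point gives a linear system:
  d = -5
  a + b + c + d = -5
  64a + 16b + 4c + d = -161
  343a + 49b + 7c + d = -929
Solving the system yields a = -3, b = 2, c = 1, d = -5.
So f(n) = -3n³ + 2n² + n - 5.
The coefficient of n is 1.

1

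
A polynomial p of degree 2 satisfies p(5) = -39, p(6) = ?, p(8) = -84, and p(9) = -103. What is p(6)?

The 3 known points determine the degree-2 polynomial uniquely.
Write p(t) = at^2 + bt + c. Substituting each data point gives a linear system:
  25a + 5b + c = -39
  64a + 8b + c = -84
  81a + 9b + c = -103
Solving the system yields a = -1, b = -2, c = -4.
So p(t) = -t^2 - 2t - 4.
Then p(6) = -52.

-52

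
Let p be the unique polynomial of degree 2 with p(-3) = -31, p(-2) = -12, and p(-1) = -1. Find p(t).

Using the Lagrange interpolation formula with nodes -3, -2, -1:
  L_0(t) = (t + 2)(t + 1) / 2
  L_1(t) = (t + 3)(t + 1) / -1
  L_2(t) = (t + 3)(t + 2) / 2
Then p(t) = -31·L_0(t) - 12·L_1(t) - 1·L_2(t).
Expanding and collecting terms gives p(t) = -4t² - t + 2.
Check: p(-1) = -1. ✓

p(t) = -4t^2 - t + 2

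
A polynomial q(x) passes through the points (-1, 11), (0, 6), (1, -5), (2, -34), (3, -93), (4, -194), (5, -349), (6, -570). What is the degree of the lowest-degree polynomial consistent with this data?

Forward differences of the values at x = -1, 0, 1, 2, 3, 4, 5, 6:
  q  : 11  6  -5  -34  -93  -194  -349  -570
  Δ  : -5  -11  -29  -59  -101  -155  -221
  Δ^2: -6  -18  -30  -42  -54  -66
  Δ^3: -12  -12  -12  -12  -12
  Δ^4: 0  0  0  0
  Δ^5: 0  0  0
  Δ^6: 0  0
  Δ^7: 0
The third differences are constant (-12) and nonzero, while all higher differences vanish, so the minimal degree is 3.

3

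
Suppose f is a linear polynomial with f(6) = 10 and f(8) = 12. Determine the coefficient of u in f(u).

Write f(u) = au + b. Substituting each data point gives a linear system:
  6a + b = 10
  8a + b = 12
Solving the system yields a = 1, b = 4.
So f(u) = u + 4.
The leading coefficient is 1.

1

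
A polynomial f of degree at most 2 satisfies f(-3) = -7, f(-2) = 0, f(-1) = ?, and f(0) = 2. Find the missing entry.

On equispaced nodes a degree-2 polynomial has vanishing third forward difference, so
  - f(-3) + 3·f(-2) - 3·f(-1) + f(0) = 0.
Substituting the known values and solving for f(-1):
  -3·f(-1) = -9
  f(-1) = 3.

3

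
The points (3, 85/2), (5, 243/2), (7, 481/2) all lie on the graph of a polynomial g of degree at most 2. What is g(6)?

Write g(u) = au^2 + bu + c. Substituting each data point gives a linear system:
  9a + 3b + c = 85/2
  25a + 5b + c = 243/2
  49a + 7b + c = 481/2
Solving the system yields a = 5, b = -1/2, c = -1.
So g(u) = 5u^2 - (1/2)u - 1.
Then g(6) = 176.

176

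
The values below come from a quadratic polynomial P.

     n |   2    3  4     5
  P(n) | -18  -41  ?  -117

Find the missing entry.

The 3 known points determine the degree-2 polynomial uniquely.
Write P(n) = an^2 + bn + c. Substituting each data point gives a linear system:
  4a + 2b + c = -18
  9a + 3b + c = -41
  25a + 5b + c = -117
Solving the system yields a = -5, b = 2, c = -2.
So P(n) = -5n^2 + 2n - 2.
Then P(4) = -74.

-74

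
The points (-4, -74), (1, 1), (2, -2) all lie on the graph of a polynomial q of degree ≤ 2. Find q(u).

q(u) = -3u^2 + 6u - 2

Using the Lagrange interpolation formula with nodes -4, 1, 2:
  L_0(u) = (u - 1)(u - 2) / 30
  L_1(u) = (u + 4)(u - 2) / -5
  L_2(u) = (u + 4)(u - 1) / 6
Then q(u) = -74·L_0(u) + 1·L_1(u) - 2·L_2(u).
Expanding and collecting terms gives q(u) = -3u^2 + 6u - 2.
Check: q(1) = 1. ✓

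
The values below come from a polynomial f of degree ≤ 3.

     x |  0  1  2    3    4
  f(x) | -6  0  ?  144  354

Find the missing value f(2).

38

On equispaced nodes a degree-3 polynomial has vanishing fourth forward difference, so
  f(0) - 4·f(1) + 6·f(2) - 4·f(3) + f(4) = 0.
Substituting the known values and solving for f(2):
  6·f(2) = 228
  f(2) = 38.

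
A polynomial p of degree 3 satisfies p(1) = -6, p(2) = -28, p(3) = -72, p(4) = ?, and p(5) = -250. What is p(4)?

-144

On equispaced nodes a degree-3 polynomial has vanishing fourth forward difference, so
  p(1) - 4·p(2) + 6·p(3) - 4·p(4) + p(5) = 0.
Substituting the known values and solving for p(4):
  -4·p(4) = 576
  p(4) = -144.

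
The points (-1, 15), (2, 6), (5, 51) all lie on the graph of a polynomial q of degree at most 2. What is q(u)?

q(u) = 3u^2 - 6u + 6

Write q(u) = au^2 + bu + c. Substituting each data point gives a linear system:
  a - b + c = 15
  4a + 2b + c = 6
  25a + 5b + c = 51
Solving the system yields a = 3, b = -6, c = 6.
So q(u) = 3u² - 6u + 6.
Check: q(-1) = 15. ✓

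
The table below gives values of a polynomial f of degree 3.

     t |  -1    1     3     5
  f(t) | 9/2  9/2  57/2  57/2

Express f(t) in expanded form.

f(t) = -t^3 + 6t^2 + t - 3/2

Using the Lagrange interpolation formula with nodes -1, 1, 3, 5:
  L_0(t) = (t - 1)(t - 3)(t - 5) / -48
  L_1(t) = (t + 1)(t - 3)(t - 5) / 16
  L_2(t) = (t + 1)(t - 1)(t - 5) / -16
  L_3(t) = (t + 1)(t - 1)(t - 3) / 48
Then f(t) = 9/2·L_0(t) + 9/2·L_1(t) + 57/2·L_2(t) + 57/2·L_3(t).
Expanding and collecting terms gives f(t) = -t^3 + 6t^2 + t - 3/2.
Check: f(1) = 9/2. ✓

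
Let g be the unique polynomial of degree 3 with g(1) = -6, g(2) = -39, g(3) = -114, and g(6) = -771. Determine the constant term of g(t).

Write g(t) = at^3 + bt^2 + ct + d. Substituting each data point gives a linear system:
  a + b + c + d = -6
  8a + 4b + 2c + d = -39
  27a + 9b + 3c + d = -114
  216a + 36b + 6c + d = -771
Solving the system yields a = -3, b = -3, c = -3, d = 3.
So g(t) = -3t³ - 3t² - 3t + 3.
The constant term is 3.

3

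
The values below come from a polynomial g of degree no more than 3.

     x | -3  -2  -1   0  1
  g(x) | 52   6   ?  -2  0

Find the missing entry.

The 4 known points determine the degree-3 polynomial uniquely.
Write g(x) = ax^3 + bx^2 + cx + d. Substituting each data point gives a linear system:
  -27a + 9b - 3c + d = 52
  -8a + 4b - 2c + d = 6
  d = -2
  a + b + c + d = 0
Solving the system yields a = -3, b = -1, c = 6, d = -2.
So g(x) = -3x^3 - x^2 + 6x - 2.
Then g(-1) = -6.

-6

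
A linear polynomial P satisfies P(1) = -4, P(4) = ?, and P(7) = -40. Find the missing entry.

On equispaced nodes a degree-1 polynomial has vanishing second forward difference, so
  P(1) - 2·P(4) + P(7) = 0.
Substituting the known values and solving for P(4):
  -2·P(4) = 44
  P(4) = -22.

-22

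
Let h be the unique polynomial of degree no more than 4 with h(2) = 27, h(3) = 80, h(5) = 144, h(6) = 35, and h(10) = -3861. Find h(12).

-10153

Write h(s) = as^4 + bs^3 + cs^2 + ds + e. Substituting each data point gives a linear system:
  16a + 8b + 4c + 2d + e = 27
  81a + 27b + 9c + 3d + e = 80
  625a + 125b + 25c + 5d + e = 144
  1296a + 216b + 36c + 6d + e = 35
  10000a + 1000b + 100c + 10d + e = -3861
Solving the system yields a = -1, b = 6, c = 2, d = -6, e = -1.
So h(s) = -s^4 + 6s^3 + 2s^2 - 6s - 1.
Then h(12) = -10153.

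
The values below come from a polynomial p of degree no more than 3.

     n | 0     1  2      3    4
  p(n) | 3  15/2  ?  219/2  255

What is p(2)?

35

The 4 known points determine the degree-3 polynomial uniquely.
Write p(n) = an^3 + bn^2 + cn + d. Substituting each data point gives a linear system:
  d = 3
  a + b + c + d = 15/2
  27a + 9b + 3c + d = 219/2
  64a + 16b + 4c + d = 255
Solving the system yields a = 4, b = -1/2, c = 1, d = 3.
So p(n) = 4n^3 - (1/2)n^2 + n + 3.
Then p(2) = 35.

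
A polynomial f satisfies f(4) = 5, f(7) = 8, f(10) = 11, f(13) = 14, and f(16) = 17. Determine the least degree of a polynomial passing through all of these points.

Forward differences of the values at n = 4, 7, 10, 13, 16:
  f  : 5  8  11  14  17
  Δ  : 3  3  3  3
  Δ^2: 0  0  0
  Δ^3: 0  0
  Δ^4: 0
The first differences are constant (3) and nonzero, while all higher differences vanish, so the minimal degree is 1.

1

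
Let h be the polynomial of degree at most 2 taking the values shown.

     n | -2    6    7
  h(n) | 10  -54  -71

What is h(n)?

Write h(n) = an^2 + bn + c. Substituting each data point gives a linear system:
  4a - 2b + c = 10
  36a + 6b + c = -54
  49a + 7b + c = -71
Solving the system yields a = -1, b = -4, c = 6.
So h(n) = -n^2 - 4n + 6.
Check: h(-2) = 10. ✓

h(n) = -n^2 - 4n + 6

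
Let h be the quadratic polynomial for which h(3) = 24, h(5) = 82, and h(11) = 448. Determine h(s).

Using the Lagrange interpolation formula with nodes 3, 5, 11:
  L_0(s) = (s - 5)(s - 11) / 16
  L_1(s) = (s - 3)(s - 11) / -12
  L_2(s) = (s - 3)(s - 5) / 48
Then h(s) = 24·L_0(s) + 82·L_1(s) + 448·L_2(s).
Expanding and collecting terms gives h(s) = 4s^2 - 3s - 3.
Check: h(3) = 24. ✓

h(s) = 4s^2 - 3s - 3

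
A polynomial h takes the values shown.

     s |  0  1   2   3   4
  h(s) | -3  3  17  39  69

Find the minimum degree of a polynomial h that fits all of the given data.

Forward differences of the values at s = 0, 1, 2, 3, 4:
  h  : -3  3  17  39  69
  Δ  : 6  14  22  30
  Δ^2: 8  8  8
  Δ^3: 0  0
  Δ^4: 0
The second differences are constant (8) and nonzero, while all higher differences vanish, so the minimal degree is 2.

2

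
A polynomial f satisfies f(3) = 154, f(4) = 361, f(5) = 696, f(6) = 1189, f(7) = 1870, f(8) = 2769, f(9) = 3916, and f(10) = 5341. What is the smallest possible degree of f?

Forward differences of the values at u = 3, 4, 5, 6, 7, 8, 9, 10:
  f  : 154  361  696  1189  1870  2769  3916  5341
  Δ  : 207  335  493  681  899  1147  1425
  Δ^2: 128  158  188  218  248  278
  Δ^3: 30  30  30  30  30
  Δ^4: 0  0  0  0
  Δ^5: 0  0  0
  Δ^6: 0  0
  Δ^7: 0
The third differences are constant (30) and nonzero, while all higher differences vanish, so the minimal degree is 3.

3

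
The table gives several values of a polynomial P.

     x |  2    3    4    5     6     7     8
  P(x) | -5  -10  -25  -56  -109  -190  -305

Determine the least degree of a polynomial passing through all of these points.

Forward differences of the values at x = 2, 3, 4, 5, 6, 7, 8:
  P  : -5  -10  -25  -56  -109  -190  -305
  Δ  : -5  -15  -31  -53  -81  -115
  Δ^2: -10  -16  -22  -28  -34
  Δ^3: -6  -6  -6  -6
  Δ^4: 0  0  0
  Δ^5: 0  0
  Δ^6: 0
The third differences are constant (-6) and nonzero, while all higher differences vanish, so the minimal degree is 3.

3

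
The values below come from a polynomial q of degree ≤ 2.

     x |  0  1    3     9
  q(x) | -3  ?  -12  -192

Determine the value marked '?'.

The 3 known points determine the degree-2 polynomial uniquely.
Write q(x) = ax^2 + bx + c. Substituting each data point gives a linear system:
  c = -3
  9a + 3b + c = -12
  81a + 9b + c = -192
Solving the system yields a = -3, b = 6, c = -3.
So q(x) = -3x² + 6x - 3.
Then q(1) = 0.

0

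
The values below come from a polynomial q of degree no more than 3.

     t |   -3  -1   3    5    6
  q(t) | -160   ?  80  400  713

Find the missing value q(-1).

-8

The 4 known points determine the degree-3 polynomial uniquely.
Write q(t) = at^3 + bt^2 + ct + d. Substituting each data point gives a linear system:
  -27a + 9b - 3c + d = -160
  27a + 9b + 3c + d = 80
  125a + 25b + 5c + d = 400
  216a + 36b + 6c + d = 713
Solving the system yields a = 4, b = -5, c = 4, d = 5.
So q(t) = 4t^3 - 5t^2 + 4t + 5.
Then q(-1) = -8.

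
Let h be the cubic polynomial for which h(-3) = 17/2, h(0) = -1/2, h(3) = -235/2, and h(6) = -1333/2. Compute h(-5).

229/2

Forward differences of the values at n = -3, 0, 3, 6:
  h  : 17/2  -1/2  -235/2  -1333/2
  Δ  : -9  -117  -549
  Δ^2: -108  -432
  Δ^3: -324
The third differences are constant, confirming degree 3.
Interpolating (Newton forward form) and evaluating at n = -5 gives h(-5) = 229/2.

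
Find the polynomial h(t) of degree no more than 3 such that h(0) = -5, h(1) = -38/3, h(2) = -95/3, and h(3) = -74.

Write h(t) = at^3 + bt^2 + ct + d. Substituting each data point gives a linear system:
  d = -5
  a + b + c + d = -38/3
  8a + 4b + 2c + d = -95/3
  27a + 9b + 3c + d = -74
Solving the system yields a = -2, b = 1/3, c = -6, d = -5.
So h(t) = -2t³ + (1/3)t² - 6t - 5.
Check: h(2) = -95/3. ✓

h(t) = -2t^3 + (1/3)t^2 - 6t - 5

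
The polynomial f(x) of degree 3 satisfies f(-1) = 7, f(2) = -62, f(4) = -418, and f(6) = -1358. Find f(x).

Write f(x) = ax^3 + bx^2 + cx + d. Substituting each data point gives a linear system:
  -a + b - c + d = 7
  8a + 4b + 2c + d = -62
  64a + 16b + 4c + d = -418
  216a + 36b + 6c + d = -1358
Solving the system yields a = -6, b = -1, c = -4, d = -2.
So f(x) = -6x^3 - x^2 - 4x - 2.
Check: f(4) = -418. ✓

f(x) = -6x^3 - x^2 - 4x - 2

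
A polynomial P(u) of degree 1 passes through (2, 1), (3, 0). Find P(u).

Write P(u) = au + b. Substituting each data point gives a linear system:
  2a + b = 1
  3a + b = 0
Solving the system yields a = -1, b = 3.
So P(u) = -u + 3.
Check: P(3) = 0. ✓

P(u) = -u + 3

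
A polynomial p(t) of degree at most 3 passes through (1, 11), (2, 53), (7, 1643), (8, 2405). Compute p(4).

Using the Lagrange interpolation formula with nodes 1, 2, 7, 8:
  L_0(t) = (t - 2)(t - 7)(t - 8) / -42
  L_1(t) = (t - 1)(t - 7)(t - 8) / 30
  L_2(t) = (t - 1)(t - 2)(t - 8) / -30
  L_3(t) = (t - 1)(t - 2)(t - 7) / 42
Then p(t) = 11·L_0(t) + 53·L_1(t) + 1643·L_2(t) + 2405·L_3(t).
Expanding and collecting terms gives p(t) = 4t^3 + 6t^2 - 4t + 5.
Evaluating at t = 4: p(4) = 341.

341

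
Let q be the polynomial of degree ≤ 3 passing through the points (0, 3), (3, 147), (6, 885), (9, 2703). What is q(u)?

q(u) = 3u^3 + 6u^2 + 3u + 3

Write q(u) = au^3 + bu^2 + cu + d. Substituting each data point gives a linear system:
  d = 3
  27a + 9b + 3c + d = 147
  216a + 36b + 6c + d = 885
  729a + 81b + 9c + d = 2703
Solving the system yields a = 3, b = 6, c = 3, d = 3.
So q(u) = 3u³ + 6u² + 3u + 3.
Check: q(6) = 885. ✓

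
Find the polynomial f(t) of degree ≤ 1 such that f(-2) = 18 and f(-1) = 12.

Write f(t) = at + b. Substituting each data point gives a linear system:
  -2a + b = 18
  -a + b = 12
Solving the system yields a = -6, b = 6.
So f(t) = -6t + 6.
Check: f(-2) = 18. ✓

f(t) = -6t + 6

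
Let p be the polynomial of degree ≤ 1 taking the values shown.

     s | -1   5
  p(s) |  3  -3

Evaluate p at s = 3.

-1

Write p(s) = as + b. Substituting each data point gives a linear system:
  -a + b = 3
  5a + b = -3
Solving the system yields a = -1, b = 2.
So p(s) = -s + 2.
Then p(3) = -1.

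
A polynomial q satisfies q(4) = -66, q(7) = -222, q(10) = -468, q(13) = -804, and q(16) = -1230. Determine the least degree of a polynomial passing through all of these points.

2

Forward differences of the values at t = 4, 7, 10, 13, 16:
  q  : -66  -222  -468  -804  -1230
  Δ  : -156  -246  -336  -426
  Δ^2: -90  -90  -90
  Δ^3: 0  0
  Δ^4: 0
The second differences are constant (-90) and nonzero, while all higher differences vanish, so the minimal degree is 2.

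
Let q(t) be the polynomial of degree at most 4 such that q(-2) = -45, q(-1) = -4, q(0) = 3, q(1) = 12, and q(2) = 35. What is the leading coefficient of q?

-1

Write q(t) = at^4 + bt^3 + ct^2 + dt + e. Substituting each data point gives a linear system:
  16a - 8b + 4c - 2d + e = -45
  a - b + c - d + e = -4
  e = 3
  a + b + c + d + e = 12
  16a + 8b + 4c + 2d + e = 35
Solving the system yields a = -1, b = 4, c = 2, d = 4, e = 3.
So q(t) = -t^4 + 4t^3 + 2t^2 + 4t + 3.
The leading coefficient is -1.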